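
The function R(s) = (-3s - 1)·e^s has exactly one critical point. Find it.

By the product rule, R'(s) = (-3s - 4)·e^s. Since e^s > 0, the only critical point is s = -4/3.
R''(-4/3) has the same sign as -3 < 0, so this is a local maximum.
R(-4/3) = (3)·e^(-4/3) ≈ 0.7908.

-4/3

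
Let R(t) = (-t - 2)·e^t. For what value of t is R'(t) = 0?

Differentiating with the product rule gives R'(t) = (-t - 3)·e^t. Since e^t > 0, the only critical point is t = -3.
R''(-3) has the same sign as -1 < 0, so this is a local maximum.
R(-3) = (1)·e^(-3) ≈ 0.0498.

-3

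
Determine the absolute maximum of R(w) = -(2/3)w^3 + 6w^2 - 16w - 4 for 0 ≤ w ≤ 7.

-4

The derivative is -2w^2 + 12w - 16, which vanishes at w = 2 and w = 4.
Evaluating at the critical points and endpoints: R(0) = -4, R(2) = -52/3, R(4) = -44/3, R(7) = -152/3.
So the maximum is R(0) = -4.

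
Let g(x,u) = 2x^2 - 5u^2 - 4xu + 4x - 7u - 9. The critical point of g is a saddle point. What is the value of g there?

-299/28

∂g/∂x = 4x - 4u + 4 = 0 and ∂g/∂u = -4x - 10u - 7 = 0, so (x, u) = (-17/14, -3/14).
The Hessian has g_{xx} = 4, g_{uu} = -10, g_{xu} = -4, giving D = -56 < 0, so the point is a saddle point.
g(-17/14, -3/14) = -299/28.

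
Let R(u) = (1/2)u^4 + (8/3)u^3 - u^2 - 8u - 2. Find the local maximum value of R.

17/6

R'(u) = 2u^3 + 8u^2 - 2u - 8 = 0 at u = -4, -1, 1.
Second-derivative test with R''(u) = 6u^2 + 16u - 2: R''(-4) = 30 > 0 ⇒ local minimum; R''(-1) = -12 < 0 ⇒ local maximum; R''(1) = 20 > 0 ⇒ local minimum.
Thus R has its local maximum at u = -1, with value 17/6.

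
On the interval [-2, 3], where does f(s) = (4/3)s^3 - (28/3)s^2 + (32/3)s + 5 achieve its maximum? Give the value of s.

2/3

The derivative is 4s^2 - (56/3)s + 32/3, whose only zero in [-2, 3] is s = 2/3.
Compare values at every candidate in [-2, 3]: f(-2) = -193/3, f(2/3) = 677/81, f(3) = -11.
Hence the absolute maximum is 677/81 at s = 2/3.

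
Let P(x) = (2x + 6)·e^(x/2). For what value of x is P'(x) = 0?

P'(x) = 2·e^(x/2) + (2x + 6)·(1/2)·e^(x/2) = (x + 5)·e^(x/2). Since e^(x/2) > 0, the only critical point is x = -5.
P''(-5) has the same sign as 1 > 0, so this is a local minimum.
P(-5) = (-4)·e^(-5/2) ≈ -0.3283.

-5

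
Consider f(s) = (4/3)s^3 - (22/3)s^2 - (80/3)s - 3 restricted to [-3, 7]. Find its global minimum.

-153

f'(s) = 4s^2 - (44/3)s - 80/3, which vanishes at s = -4/3 and s = 5.
Candidates: f(-3) = -25,  f(-4/3) = 1325/81,  f(5) = -153,  f(7) = -275/3.
So the minimum is f(5) = -153.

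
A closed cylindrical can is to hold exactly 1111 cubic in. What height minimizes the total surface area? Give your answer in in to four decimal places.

11.2256

With radius r and height h, πr²h = 1111 so h = 1111/(πr²), and S(r) = 2πr² + 2πrh = 2πr² + 2·1111/r.
S'(r) = 4πr − 2·1111/r² = 0 ⇒ r³ = 1111/(2π), so r ≈ 5.6128 and h = 2r ≈ 11.2256.
S''(r) = 4π + 4·1111/r³ > 0, so this is the minimum; S ≈ 593.8233.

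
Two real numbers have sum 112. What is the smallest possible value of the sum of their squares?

With a + b = 112, a^2 + b^2 = a^2 + (112 − a)^2.
The derivative 2a − 2(112 − a) = 4a − 224 vanishes at a = 56; second derivative 4 > 0, a minimum.
The minimum is 2·(56)^2 = 6272.

6272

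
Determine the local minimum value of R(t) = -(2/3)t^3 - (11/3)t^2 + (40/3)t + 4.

R'(t) = -2t^2 - (22/3)t + 40/3. Setting R'(t) = 0 gives t ∈ {-5, 4/3}.
Second-derivative test with R''(t) = -4t - 22/3: R''(-5) = 38/3 > 0 ⇒ local minimum; R''(4/3) = -38/3 < 0 ⇒ local maximum.
So the local minimum value is R(-5) = -71.

-71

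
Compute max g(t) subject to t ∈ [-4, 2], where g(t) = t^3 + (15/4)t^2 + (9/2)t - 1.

Differentiating, g'(t) = 3t^2 + (15/2)t + 9/2; which vanishes at t = -3/2 and t = -1.
Candidates: g(-4) = -23; g(-3/2) = -43/16; g(-1) = -11/4; g(2) = 31.
Hence the absolute maximum is 31 at t = 2.

31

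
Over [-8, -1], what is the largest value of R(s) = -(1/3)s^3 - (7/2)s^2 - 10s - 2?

R'(s) = -s^2 - 7s - 10, which vanishes at s = -5 and s = -2.
Compare values at every candidate in [-8, -1]: R(-8) = 74/3, R(-5) = 13/6, R(-2) = 20/3, R(-1) = 29/6.
Hence the absolute maximum is 74/3 at s = -8.

74/3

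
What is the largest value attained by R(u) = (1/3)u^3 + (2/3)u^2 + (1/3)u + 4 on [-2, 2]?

Differentiating, R'(u) = u^2 + (4/3)u + 1/3; which vanishes at u = -1 and u = -1/3.
Compare values at every candidate in [-2, 2]: R(-2) = 10/3,  R(-1) = 4,  R(-1/3) = 320/81,  R(2) = 10.
Hence the absolute maximum is 10 at u = 2.

10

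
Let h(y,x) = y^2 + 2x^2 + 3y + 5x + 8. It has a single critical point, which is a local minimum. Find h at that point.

21/8

∂h/∂y = 2y + 3 = 0 and ∂h/∂x = 4x + 5 = 0, so (y, x) = (-3/2, -5/4).
The Hessian has h_{yy} = 2, h_{xx} = 4, h_{yx} = 0, giving D = 8 > 0 with h_{yy} > 0, so the point is a local minimum.
h(-3/2, -5/4) = 21/8.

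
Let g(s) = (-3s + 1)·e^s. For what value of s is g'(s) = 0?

-2/3

g'(s) = (-3)·e^s + (-3s + 1)·1·e^s = (-3s - 2)·e^s. Since e^s > 0, the only critical point is s = -2/3.
g''(-2/3) has the same sign as -3 < 0, so this is a local maximum.
g(-2/3) = (3)·e^(-2/3) ≈ 1.5403.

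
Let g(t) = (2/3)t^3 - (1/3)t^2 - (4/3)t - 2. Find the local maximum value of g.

g'(t) = 2t^2 - (2/3)t - 4/3 = 0 at t = -2/3, 1.
g''(t) = 4t - 2/3. g''(-2/3) = -10/3 < 0 ⇒ local maximum; g''(1) = 10/3 > 0 ⇒ local minimum.
So the local maximum value is g(-2/3) = -118/81.

-118/81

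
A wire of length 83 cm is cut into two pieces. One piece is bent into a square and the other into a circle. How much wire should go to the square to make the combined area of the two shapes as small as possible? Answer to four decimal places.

46.4882

Let x be the length used for the square. Square side x/4; circle radius (83−x)/(2π).
A(x) = (x/4)² + π·((83−x)/(2π))² = x²/16 + (83−x)²/(4π) for 0 ≤ x ≤ 83. A'(x) = x/8 − (83−x)/(2π) = 0 gives x = 4·83/(π+4) ≈ 46.4882.
A'' = 1/8 + 1/(2π) > 0, so this gives the minimum combined area; x ≈ 46.4882 cm to the square.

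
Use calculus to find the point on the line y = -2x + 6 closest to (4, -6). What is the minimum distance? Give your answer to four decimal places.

1.7889

Minimize D(x)^2 = (x - 4)^2 + (-2x + 12)^2.
d/dx[D^2] = 2(x - 4) + 2·(-2)·(-2x + 12) = 0 ⇒ x = 28/5.
Then y = -26/5 and the distance is √(16/5) ≈ 1.7889.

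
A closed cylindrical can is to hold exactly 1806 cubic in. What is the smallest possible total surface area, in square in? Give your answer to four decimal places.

With radius r and height h, πr²h = 1806 so h = 1806/(πr²), and S(r) = 2πr² + 2πrh = 2πr² + 2·1806/r.
S'(r) = 4πr − 2·1806/r² = 0 ⇒ r³ = 1806/(2π), so r ≈ 6.5995 and h = 2r ≈ 13.1990.
S''(r) = 4π + 4·1806/r³ > 0, so this is the minimum; S ≈ 820.9683.

820.9683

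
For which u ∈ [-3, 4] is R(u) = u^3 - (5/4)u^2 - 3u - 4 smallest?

Differentiating, R'(u) = 3u^2 - (5/2)u - 3; which vanishes at u = -2/3 and u = 3/2.
Candidates: R(-3) = -133/4; R(-2/3) = -77/27; R(3/2) = -127/16; R(4) = 28.
So the minimum is R(-3) = -133/4.

-3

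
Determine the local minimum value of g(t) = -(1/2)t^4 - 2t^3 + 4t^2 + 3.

g'(t) = -2t^3 - 6t^2 + 8t. Setting g'(t) = 0 gives t ∈ {-4, 0, 1}.
g''(t) = -6t^2 - 12t + 8. g''(-4) = -40 < 0 ⇒ local maximum; g''(0) = 8 > 0 ⇒ local minimum; g''(1) = -10 < 0 ⇒ local maximum.
Thus g has its local minimum at t = 0, with value 3.

3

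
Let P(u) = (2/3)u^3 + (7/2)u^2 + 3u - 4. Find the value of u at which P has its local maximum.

-3

Critical points: P'(u) = 2u^2 + 7u + 3 vanishes at u = -3, -1/2.
P''(u) = 4u + 7. P''(-3) = -5 < 0 ⇒ local maximum; P''(-1/2) = 5 > 0 ⇒ local minimum.
The local maximum is P(-3) = 1/2.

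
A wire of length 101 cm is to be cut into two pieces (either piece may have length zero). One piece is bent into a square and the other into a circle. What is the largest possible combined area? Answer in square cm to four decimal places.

811.7698

Let x be the length used for the square. Square side x/4; circle radius (101−x)/(2π).
A(x) = (x/4)² + π·((101−x)/(2π))² = x²/16 + (101−x)²/(4π) for 0 ≤ x ≤ 101. A'(x) = x/8 − (101−x)/(2π) = 0 gives x = 4·101/(π+4) ≈ 56.5700.
A'' > 0, so the interior critical point is a minimum; the maximum is at an endpoint. A(0) = 811.7698 and A(101) = 637.5625, so the largest area is 811.7698.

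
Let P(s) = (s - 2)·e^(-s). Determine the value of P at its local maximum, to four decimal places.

P'(s) = 1·e^(-s) + (s - 2)·(-1)·e^(-s) = (-s + 3)·e^(-s). Since e^(-s) > 0, the only critical point is s = 3.
P''(3) has the same sign as -1 < 0, so this is a local maximum.
P(3) = (1)·e^(-3) ≈ 0.0498.

0.0498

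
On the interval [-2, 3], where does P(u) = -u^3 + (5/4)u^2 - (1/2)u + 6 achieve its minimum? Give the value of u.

3

The derivative is -3u^2 + (5/2)u - 1/2, which vanishes at u = 1/3 and u = 1/2.
Compare values at every candidate in [-2, 3]: P(-2) = 20, P(1/3) = 641/108, P(1/2) = 95/16, P(3) = -45/4.
So the minimum is P(3) = -45/4.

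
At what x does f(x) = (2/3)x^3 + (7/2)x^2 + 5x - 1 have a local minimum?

f'(x) = 2x^2 + 7x + 5 = 0 at x = -5/2, -1.
f''(x) = 4x + 7. f''(-5/2) = -3 < 0 ⇒ local maximum; f''(-1) = 3 > 0 ⇒ local minimum.
So the local minimum value is f(-1) = -19/6.

-1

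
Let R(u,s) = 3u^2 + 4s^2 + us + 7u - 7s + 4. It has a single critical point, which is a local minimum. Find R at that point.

∂R/∂u = 6u + s + 7 = 0 and ∂R/∂s = u + 8s - 7 = 0, so (u, s) = (-63/47, 49/47).
The Hessian has R_{uu} = 6, R_{ss} = 8, R_{us} = 1, giving D = 47 > 0 with R_{uu} > 0, so the point is a local minimum.
R(-63/47, 49/47) = -204/47.

-204/47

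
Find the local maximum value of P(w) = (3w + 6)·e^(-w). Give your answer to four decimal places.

Differentiating with the product rule gives P'(w) = (-3w - 3)·e^(-w). Since e^(-w) > 0, the only critical point is w = -1.
P''(-1) has the same sign as -3 < 0, so this is a local maximum.
P(-1) = (3)·e^(1) ≈ 8.1548.

8.1548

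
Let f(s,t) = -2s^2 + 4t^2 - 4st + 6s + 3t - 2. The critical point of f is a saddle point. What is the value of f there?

∂f/∂s = -4s - 4t + 6 = 0 and ∂f/∂t = -4s + 8t + 3 = 0, so (s, t) = (5/4, 1/4).
The Hessian has f_{ss} = -4, f_{tt} = 8, f_{st} = -4, giving D = -48 < 0, so the point is a saddle point.
f(5/4, 1/4) = 17/8.

17/8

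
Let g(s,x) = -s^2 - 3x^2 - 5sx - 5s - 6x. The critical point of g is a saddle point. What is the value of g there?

∂g/∂s = -2s - 5x - 5 = 0 and ∂g/∂x = -5s - 6x - 6 = 0, so (s, x) = (0, -1).
The Hessian has g_{ss} = -2, g_{xx} = -6, g_{sx} = -5, giving D = -13 < 0, so the point is a saddle point.
g(0, -1) = 3.

3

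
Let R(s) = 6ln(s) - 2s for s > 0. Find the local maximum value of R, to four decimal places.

0.5917

R'(s) = 6/s − 2 = 0 gives s = 3.
R''(s) = -6/s², which is negative for s > 0, so this is a local maximum.
R(3) = 6·ln(3) - 6 ≈ 0.5917.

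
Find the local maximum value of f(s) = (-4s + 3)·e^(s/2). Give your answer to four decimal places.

f'(s) = (-4)·e^(s/2) + (-4s + 3)·(1/2)·e^(s/2) = (-2s - 5/2)·e^(s/2). Since e^(s/2) > 0, the only critical point is s = -5/4.
f''(-5/4) has the same sign as -2 < 0, so this is a local maximum.
f(-5/4) = (8)·e^(-5/8) ≈ 4.2821.

4.2821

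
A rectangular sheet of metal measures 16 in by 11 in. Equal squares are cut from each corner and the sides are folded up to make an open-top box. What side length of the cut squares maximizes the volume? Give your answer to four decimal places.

With cut size x, the volume is V(x) = x(16 − 2x)(11 − 2x) for 0 < x < 5.5.
V'(x) = 12x^2 − 108x + 176. Setting V'(x) = 0 gives x ≈ 2.1371 (the root in (0, 5.5)).
V''(x) = 24x − 108 is negative there, so this is the maximum; V ≈ 168.5432.

2.1371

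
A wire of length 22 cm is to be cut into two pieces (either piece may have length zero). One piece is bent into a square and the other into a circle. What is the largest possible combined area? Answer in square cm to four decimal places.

38.5155

Let x be the length used for the square. Square side x/4; circle radius (22−x)/(2π).
A(x) = (x/4)² + π·((22−x)/(2π))² = x²/16 + (22−x)²/(4π) for 0 ≤ x ≤ 22. A'(x) = x/8 − (22−x)/(2π) = 0 gives x = 4·22/(π+4) ≈ 12.3222.
A'' > 0, so the interior critical point is a minimum; the maximum is at an endpoint. A(0) = 38.5155 and A(22) = 30.2500, so the largest area is 38.5155.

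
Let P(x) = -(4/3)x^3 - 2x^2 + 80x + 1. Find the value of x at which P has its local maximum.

P'(x) = -4x^2 - 4x + 80. Setting P'(x) = 0 gives x ∈ {-5, 4}.
Since P''(x) = -8x - 4, we get P''(-5) = 36 > 0 ⇒ local minimum; P''(4) = -36 < 0 ⇒ local maximum.
The local maximum is P(4) = 611/3.

4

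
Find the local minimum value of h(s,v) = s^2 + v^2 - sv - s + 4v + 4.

-1/3

∂h/∂s = 2s - v - 1 = 0 and ∂h/∂v = -s + 2v + 4 = 0, so (s, v) = (-2/3, -7/3).
The Hessian has h_{ss} = 2, h_{vv} = 2, h_{sv} = -1, giving D = 3 > 0 with h_{ss} > 0, so the point is a local minimum.
h(-2/3, -7/3) = -1/3.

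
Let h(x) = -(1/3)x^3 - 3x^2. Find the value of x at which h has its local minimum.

-6

h'(x) = -x^2 - 6x = 0 at x = -6, 0.
Second-derivative test with h''(x) = -2x - 6: h''(-6) = 6 > 0 ⇒ local minimum; h''(0) = -6 < 0 ⇒ local maximum.
The local minimum is h(-6) = -36.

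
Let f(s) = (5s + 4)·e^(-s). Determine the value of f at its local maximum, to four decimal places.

4.0937

f'(s) = 5·e^(-s) + (5s + 4)·(-1)·e^(-s) = (-5s + 1)·e^(-s). Since e^(-s) > 0, the only critical point is s = 1/5.
f''(1/5) has the same sign as -5 < 0, so this is a local maximum.
f(1/5) = (5)·e^(-1/5) ≈ 4.0937.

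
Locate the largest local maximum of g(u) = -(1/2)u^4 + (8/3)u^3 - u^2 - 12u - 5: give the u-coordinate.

-1

g'(u) = -2u^3 + 8u^2 - 2u - 12. Setting g'(u) = 0 gives u ∈ {-1, 2, 3}.
Since g''(u) = -6u^2 + 16u - 2, we get g''(-1) = -24 < 0 ⇒ local maximum; g''(2) = 6 > 0 ⇒ local minimum; g''(3) = -8 < 0 ⇒ local maximum.
The largest local maximum is g(-1) = 17/6.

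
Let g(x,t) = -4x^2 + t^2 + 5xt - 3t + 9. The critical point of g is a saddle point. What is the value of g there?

333/41

∂g/∂x = -8x + 5t = 0 and ∂g/∂t = 5x + 2t - 3 = 0, so (x, t) = (15/41, 24/41).
The Hessian has g_{xx} = -8, g_{tt} = 2, g_{xt} = 5, giving D = -41 < 0, so the point is a saddle point.
g(15/41, 24/41) = 333/41.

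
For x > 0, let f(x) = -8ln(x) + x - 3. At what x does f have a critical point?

f'(x) = -8/x + 1 = 0 gives x = 8.
f''(x) = 8/x², which is positive for x > 0, so this is a local minimum.
f(8) = -8·ln(8) + 8 - 3 ≈ -11.6355.

8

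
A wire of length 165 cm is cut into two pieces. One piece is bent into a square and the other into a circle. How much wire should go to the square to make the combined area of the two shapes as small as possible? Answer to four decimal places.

92.4164

Let x be the length used for the square. Square side x/4; circle radius (165−x)/(2π).
A(x) = (x/4)² + π·((165−x)/(2π))² = x²/16 + (165−x)²/(4π) for 0 ≤ x ≤ 165. A'(x) = x/8 − (165−x)/(2π) = 0 gives x = 4·165/(π+4) ≈ 92.4164.
A'' = 1/8 + 1/(2π) > 0, so this gives the minimum combined area; x ≈ 92.4164 cm to the square.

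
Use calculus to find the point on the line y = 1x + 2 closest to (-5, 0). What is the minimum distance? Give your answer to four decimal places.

2.1213

Minimize D(x)^2 = (x + 5)^2 + (x + 2)^2.
d/dx[D^2] = 2(x + 5) + 2·1·(x + 2) = 0 ⇒ x = -7/2.
Then y = -3/2 and the distance is √(9/2) ≈ 2.1213.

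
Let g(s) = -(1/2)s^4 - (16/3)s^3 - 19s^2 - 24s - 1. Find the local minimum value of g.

7/2

g'(s) = -2s^3 - 16s^2 - 38s - 24. Setting g'(s) = 0 gives s ∈ {-4, -3, -1}.
g''(s) = -6s^2 - 32s - 38. g''(-4) = -6 < 0 ⇒ local maximum; g''(-3) = 4 > 0 ⇒ local minimum; g''(-1) = -12 < 0 ⇒ local maximum.
The local minimum is g(-3) = 7/2.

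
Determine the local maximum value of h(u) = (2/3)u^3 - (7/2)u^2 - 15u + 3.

123/8

h'(u) = 2u^2 - 7u - 15. Setting h'(u) = 0 gives u ∈ {-3/2, 5}.
Second-derivative test with h''(u) = 4u - 7: h''(-3/2) = -13 < 0 ⇒ local maximum; h''(5) = 13 > 0 ⇒ local minimum.
The local maximum is h(-3/2) = 123/8.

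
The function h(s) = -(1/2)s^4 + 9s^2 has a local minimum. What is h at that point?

h'(s) = -2s^3 + 18s = 0 at s = -3, 0, 3.
Since h''(s) = -6s^2 + 18, we get h''(-3) = -36 < 0 ⇒ local maximum; h''(0) = 18 > 0 ⇒ local minimum; h''(3) = -36 < 0 ⇒ local maximum.
The local minimum is h(0) = 0.

0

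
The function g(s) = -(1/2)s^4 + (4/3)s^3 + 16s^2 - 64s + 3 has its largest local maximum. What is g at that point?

905/3

Critical points: g'(s) = -2s^3 + 4s^2 + 32s - 64 vanishes at s = -4, 2, 4.
Second-derivative test with g''(s) = -6s^2 + 8s + 32: g''(-4) = -96 < 0 ⇒ local maximum; g''(2) = 24 > 0 ⇒ local minimum; g''(4) = -32 < 0 ⇒ local maximum.
Thus g has its largest local maximum at s = -4, with value 905/3.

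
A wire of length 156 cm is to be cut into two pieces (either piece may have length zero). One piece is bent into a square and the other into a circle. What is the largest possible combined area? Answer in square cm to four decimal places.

Let x be the length used for the square. Square side x/4; circle radius (156−x)/(2π).
A(x) = (x/4)² + π·((156−x)/(2π))² = x²/16 + (156−x)²/(4π) for 0 ≤ x ≤ 156. A'(x) = x/8 − (156−x)/(2π) = 0 gives x = 4·156/(π+4) ≈ 87.3755.
A'' > 0, so the interior critical point is a minimum; the maximum is at an endpoint. A(0) = 1936.5973 and A(156) = 1521.0000, so the largest area is 1936.5973.

1936.5973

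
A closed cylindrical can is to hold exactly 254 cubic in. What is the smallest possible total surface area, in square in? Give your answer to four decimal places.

222.0259

With radius r and height h, πr²h = 254 so h = 254/(πr²), and S(r) = 2πr² + 2πrh = 2πr² + 2·254/r.
S'(r) = 4πr − 2·254/r² = 0 ⇒ r³ = 254/(2π), so r ≈ 3.4320 and h = 2r ≈ 6.8641.
S''(r) = 4π + 4·254/r³ > 0, so this is the minimum; S ≈ 222.0259.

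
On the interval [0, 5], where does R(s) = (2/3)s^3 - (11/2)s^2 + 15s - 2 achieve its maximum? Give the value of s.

Differentiating, R'(s) = 2s^2 - 11s + 15; which vanishes at s = 5/2 and s = 3.
Compare values at every candidate in [0, 5]: R(0) = -2,  R(5/2) = 277/24,  R(3) = 23/2,  R(5) = 113/6.
The maximum over the interval is 113/6, attained at s = 5.

5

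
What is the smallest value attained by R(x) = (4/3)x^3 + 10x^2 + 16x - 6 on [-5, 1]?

Differentiating, R'(x) = 4x^2 + 20x + 16; which vanishes at x = -4 and x = -1.
Compare values at every candidate in [-5, 1]: R(-5) = -8/3, R(-4) = 14/3, R(-1) = -40/3, R(1) = 64/3.
The minimum over the interval is -40/3, attained at x = -1.

-40/3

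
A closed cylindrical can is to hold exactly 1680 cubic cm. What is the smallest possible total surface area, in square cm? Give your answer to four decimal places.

782.3253

With radius r and height h, πr²h = 1680 so h = 1680/(πr²), and S(r) = 2πr² + 2πrh = 2πr² + 2·1680/r.
S'(r) = 4πr − 2·1680/r² = 0 ⇒ r³ = 1680/(2π), so r ≈ 6.4423 and h = 2r ≈ 12.8847.
S''(r) = 4π + 4·1680/r³ > 0, so this is the minimum; S ≈ 782.3253.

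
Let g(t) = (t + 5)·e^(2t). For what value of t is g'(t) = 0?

-11/2

By the product rule, g'(t) = (2t + 11)·e^(2t). Since e^(2t) > 0, the only critical point is t = -11/2.
g''(-11/2) has the same sign as 2 > 0, so this is a local minimum.
g(-11/2) = (-1/2)·e^(-11) ≈ -0.0000.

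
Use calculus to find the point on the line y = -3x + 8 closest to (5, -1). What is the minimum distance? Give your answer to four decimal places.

1.8974

Minimize D(x)^2 = (x - 5)^2 + (-3x + 9)^2.
d/dx[D^2] = 2(x - 5) + 2·(-3)·(-3x + 9) = 0 ⇒ x = 16/5.
Then y = -8/5 and the distance is √(18/5) ≈ 1.8974.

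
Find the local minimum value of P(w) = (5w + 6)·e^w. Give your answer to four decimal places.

-0.5540

By the product rule, P'(w) = (5w + 11)·e^w. Since e^w > 0, the only critical point is w = -11/5.
P''(-11/5) has the same sign as 5 > 0, so this is a local minimum.
P(-11/5) = (-5)·e^(-11/5) ≈ -0.5540.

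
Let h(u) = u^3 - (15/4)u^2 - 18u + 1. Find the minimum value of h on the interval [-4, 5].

Differentiating, h'(u) = 3u^2 - (15/2)u - 18; which vanishes at u = -3/2 and u = 4.
Candidates: h(-4) = -51; h(-3/2) = 259/16; h(4) = -67; h(5) = -231/4.
So the minimum is h(4) = -67.

-67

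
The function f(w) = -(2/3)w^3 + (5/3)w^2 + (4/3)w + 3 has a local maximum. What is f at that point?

f'(w) = -2w^2 + (10/3)w + 4/3. Setting f'(w) = 0 gives w ∈ {-1/3, 2}.
f''(w) = -4w + 10/3. f''(-1/3) = 14/3 > 0 ⇒ local minimum; f''(2) = -14/3 < 0 ⇒ local maximum.
Thus f has its local maximum at w = 2, with value 7.

7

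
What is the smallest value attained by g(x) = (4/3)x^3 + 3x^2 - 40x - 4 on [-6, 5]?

The derivative is 4x^2 + 6x - 40, which vanishes at x = -4 and x = 5/2.
Evaluating at the critical points and endpoints: g(-6) = 56; g(-4) = 356/3; g(5/2) = -773/12; g(5) = 113/3.
So the minimum is g(5/2) = -773/12.

-773/12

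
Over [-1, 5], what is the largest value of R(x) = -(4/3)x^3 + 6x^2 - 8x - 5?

31/3

Differentiating, R'(x) = -4x^2 + 12x - 8; which vanishes at x = 1 and x = 2.
Compare values at every candidate in [-1, 5]: R(-1) = 31/3,  R(1) = -25/3,  R(2) = -23/3,  R(5) = -185/3.
So the maximum is R(-1) = 31/3.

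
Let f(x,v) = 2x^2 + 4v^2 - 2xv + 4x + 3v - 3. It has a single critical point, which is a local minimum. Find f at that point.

∂f/∂x = 4x - 2v + 4 = 0 and ∂f/∂v = -2x + 8v + 3 = 0, so (x, v) = (-19/14, -5/7).
The Hessian has f_{xx} = 4, f_{vv} = 8, f_{xv} = -2, giving D = 28 > 0 with f_{xx} > 0, so the point is a local minimum.
f(-19/14, -5/7) = -95/14.

-95/14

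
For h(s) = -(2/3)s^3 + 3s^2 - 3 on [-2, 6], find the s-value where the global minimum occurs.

h'(s) = -2s^2 + 6s, which vanishes at s = 0 and s = 3.
Candidates: h(-2) = 43/3,  h(0) = -3,  h(3) = 6,  h(6) = -39.
So the minimum is h(6) = -39.

6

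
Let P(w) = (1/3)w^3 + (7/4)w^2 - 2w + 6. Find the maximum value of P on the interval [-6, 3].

Differentiating, P'(w) = w^2 + (7/2)w - 2; which vanishes at w = -4 and w = 1/2.
Evaluating at the critical points and endpoints: P(-6) = 9, P(-4) = 62/3, P(1/2) = 263/48, P(3) = 99/4.
The maximum over the interval is 99/4, attained at w = 3.

99/4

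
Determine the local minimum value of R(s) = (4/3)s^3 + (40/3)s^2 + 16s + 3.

Critical points: R'(s) = 4s^2 + (80/3)s + 16 vanishes at s = -6, -2/3.
Since R''(s) = 8s + 80/3, we get R''(-6) = -64/3 < 0 ⇒ local maximum; R''(-2/3) = 64/3 > 0 ⇒ local minimum.
So the local minimum value is R(-2/3) = -173/81.

-173/81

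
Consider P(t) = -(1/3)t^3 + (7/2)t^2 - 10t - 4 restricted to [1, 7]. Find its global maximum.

-49/6

The derivative is -t^2 + 7t - 10, which vanishes at t = 2 and t = 5.
Compare values at every candidate in [1, 7]: P(1) = -65/6, P(2) = -38/3, P(5) = -49/6, P(7) = -101/6.
So the maximum is P(5) = -49/6.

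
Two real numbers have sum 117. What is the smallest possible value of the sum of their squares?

With a + b = 117, a^2 + b^2 = a^2 + (117 − a)^2.
The derivative 2a − 2(117 − a) = 4a − 234 vanishes at a = 117/2; second derivative 4 > 0, a minimum.
The minimum is 2·(117/2)^2 = 13689/2.

13689/2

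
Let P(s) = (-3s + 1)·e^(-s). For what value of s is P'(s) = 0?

By the product rule, P'(s) = (3s - 4)·e^(-s). Since e^(-s) > 0, the only critical point is s = 4/3.
P''(4/3) has the same sign as 3 > 0, so this is a local minimum.
P(4/3) = (-3)·e^(-4/3) ≈ -0.7908.

4/3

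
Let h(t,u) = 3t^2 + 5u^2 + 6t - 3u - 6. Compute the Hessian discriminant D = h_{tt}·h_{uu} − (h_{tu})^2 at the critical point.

60

∂h/∂t = 6t + 6 = 0 and ∂h/∂u = 10u - 3 = 0, so (t, u) = (-1, 3/10).
The Hessian has h_{tt} = 6, h_{uu} = 10, h_{tu} = 0, giving D = 60 > 0 with h_{tt} > 0, so the point is a local minimum.
D = (6)·(10) − (0)^2 = 60.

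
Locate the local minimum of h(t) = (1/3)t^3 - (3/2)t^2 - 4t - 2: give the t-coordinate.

h'(t) = t^2 - 3t - 4. Setting h'(t) = 0 gives t ∈ {-1, 4}.
h''(t) = 2t - 3. h''(-1) = -5 < 0 ⇒ local maximum; h''(4) = 5 > 0 ⇒ local minimum.
The local minimum is h(4) = -62/3.

4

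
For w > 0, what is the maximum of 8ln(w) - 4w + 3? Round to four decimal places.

0.5452

R'(w) = 8/w − 4 = 0 gives w = 2.
R''(w) = -8/w², which is negative for w > 0, so this is a local maximum.
R(2) = 8·ln(2) - 8 + 3 ≈ 0.5452.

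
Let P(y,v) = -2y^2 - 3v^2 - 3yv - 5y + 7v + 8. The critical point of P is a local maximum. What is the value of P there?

398/15

∂P/∂y = -4y - 3v - 5 = 0 and ∂P/∂v = -3y - 6v + 7 = 0, so (y, v) = (-17/5, 43/15).
The Hessian has P_{yy} = -4, P_{vv} = -6, P_{yv} = -3, giving D = 15 > 0 with P_{yy} < 0, so the point is a local maximum.
P(-17/5, 43/15) = 398/15.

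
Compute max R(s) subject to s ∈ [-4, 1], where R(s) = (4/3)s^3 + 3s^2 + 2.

Differentiating, R'(s) = 4s^2 + 6s; which vanishes at s = -3/2 and s = 0.
Evaluating at the critical points and endpoints: R(-4) = -106/3,  R(-3/2) = 17/4,  R(0) = 2,  R(1) = 19/3.
So the maximum is R(1) = 19/3.

19/3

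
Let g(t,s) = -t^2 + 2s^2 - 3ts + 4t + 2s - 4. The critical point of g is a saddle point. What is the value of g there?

∂g/∂t = -2t - 3s + 4 = 0 and ∂g/∂s = -3t + 4s + 2 = 0, so (t, s) = (22/17, 8/17).
The Hessian has g_{tt} = -2, g_{ss} = 4, g_{ts} = -3, giving D = -17 < 0, so the point is a saddle point.
g(22/17, 8/17) = -16/17.

-16/17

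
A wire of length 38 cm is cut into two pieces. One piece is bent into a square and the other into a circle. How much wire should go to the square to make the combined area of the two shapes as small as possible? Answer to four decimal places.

21.2838

Let x be the length used for the square. Square side x/4; circle radius (38−x)/(2π).
A(x) = (x/4)² + π·((38−x)/(2π))² = x²/16 + (38−x)²/(4π) for 0 ≤ x ≤ 38. A'(x) = x/8 − (38−x)/(2π) = 0 gives x = 4·38/(π+4) ≈ 21.2838.
A'' = 1/8 + 1/(2π) > 0, so this gives the minimum combined area; x ≈ 21.2838 cm to the square.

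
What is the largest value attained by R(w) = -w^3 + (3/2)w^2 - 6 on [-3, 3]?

Differentiating, R'(w) = -3w^2 + 3w; which vanishes at w = 0 and w = 1.
Compare values at every candidate in [-3, 3]: R(-3) = 69/2,  R(0) = -6,  R(1) = -11/2,  R(3) = -39/2.
So the maximum is R(-3) = 69/2.

69/2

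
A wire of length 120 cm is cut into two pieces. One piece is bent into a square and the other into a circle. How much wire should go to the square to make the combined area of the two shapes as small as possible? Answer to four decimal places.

67.2119

Let x be the length used for the square. Square side x/4; circle radius (120−x)/(2π).
A(x) = (x/4)² + π·((120−x)/(2π))² = x²/16 + (120−x)²/(4π) for 0 ≤ x ≤ 120. A'(x) = x/8 − (120−x)/(2π) = 0 gives x = 4·120/(π+4) ≈ 67.2119.
A'' = 1/8 + 1/(2π) > 0, so this gives the minimum combined area; x ≈ 67.2119 cm to the square.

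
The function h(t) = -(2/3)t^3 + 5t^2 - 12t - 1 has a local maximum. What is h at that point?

Critical points: h'(t) = -2t^2 + 10t - 12 vanishes at t = 2, 3.
Since h''(t) = -4t + 10, we get h''(2) = 2 > 0 ⇒ local minimum; h''(3) = -2 < 0 ⇒ local maximum.
Thus h has its local maximum at t = 3, with value -10.

-10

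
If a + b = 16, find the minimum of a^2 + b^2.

With a + b = 16, a^2 + b^2 = a^2 + (16 − a)^2.
The derivative 2a − 2(16 − a) = 4a − 32 vanishes at a = 8; second derivative 4 > 0, a minimum.
The minimum is 2·(8)^2 = 128.

128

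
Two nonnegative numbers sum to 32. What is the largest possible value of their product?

256

With x + y = 32, the product is P(x) = x(32 − x).
P'(x) = 32 − 2x = 0 gives x = 16; P'' = −2 < 0, so this is the maximum.
P = 16·16 = 256.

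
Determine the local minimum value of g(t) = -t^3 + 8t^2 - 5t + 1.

g'(t) = -3t^2 + 16t - 5 = 0 at t = 1/3, 5.
Second-derivative test with g''(t) = -6t + 16: g''(1/3) = 14 > 0 ⇒ local minimum; g''(5) = -14 < 0 ⇒ local maximum.
So the local minimum value is g(1/3) = 5/27.

5/27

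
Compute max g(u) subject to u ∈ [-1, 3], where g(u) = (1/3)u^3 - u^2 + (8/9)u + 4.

Differentiating, g'(u) = u^2 - 2u + 8/9; which vanishes at u = 2/3 and u = 4/3.
Candidates: g(-1) = 16/9, g(2/3) = 344/81, g(4/3) = 340/81, g(3) = 20/3.
Hence the absolute maximum is 20/3 at u = 3.

20/3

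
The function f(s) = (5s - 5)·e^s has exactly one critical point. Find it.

f'(s) = 5·e^s + (5s - 5)·1·e^s = (5s)·e^s. Since e^s > 0, the only critical point is s = 0.
f''(0) has the same sign as 5 > 0, so this is a local minimum.
f(0) = (-5)·e^(0) ≈ -5.0000.

0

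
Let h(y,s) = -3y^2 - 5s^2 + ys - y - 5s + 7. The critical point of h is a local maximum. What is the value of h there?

498/59

∂h/∂y = -6y + s - 1 = 0 and ∂h/∂s = y - 10s - 5 = 0, so (y, s) = (-15/59, -31/59).
The Hessian has h_{yy} = -6, h_{ss} = -10, h_{ys} = 1, giving D = 59 > 0 with h_{yy} < 0, so the point is a local maximum.
h(-15/59, -31/59) = 498/59.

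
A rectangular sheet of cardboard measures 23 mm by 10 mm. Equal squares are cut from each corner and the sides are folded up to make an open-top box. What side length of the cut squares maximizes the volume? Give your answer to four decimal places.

2.1708

With cut size x, the volume is V(x) = x(23 − 2x)(10 − 2x) for 0 < x < 5.
V'(x) = 12x^2 − 132x + 230. Setting V'(x) = 0 gives x ≈ 2.1708 (the root in (0, 5)).
V''(x) = 24x − 132 is negative there, so this is the maximum; V ≈ 229.1859.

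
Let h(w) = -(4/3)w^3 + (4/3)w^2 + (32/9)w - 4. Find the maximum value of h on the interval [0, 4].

Differentiating, h'(w) = -4w^2 + (8/3)w + 32/9; whose only zero in [0, 4] is w = 4/3.
Compare values at every candidate in [0, 4]: h(0) = -4, h(4/3) = -4/81, h(4) = -484/9.
So the maximum is h(4/3) = -4/81.

-4/81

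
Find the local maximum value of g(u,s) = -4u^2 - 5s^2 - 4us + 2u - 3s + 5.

25/4

∂g/∂u = -8u - 4s + 2 = 0 and ∂g/∂s = -4u - 10s - 3 = 0, so (u, s) = (1/2, -1/2).
The Hessian has g_{uu} = -8, g_{ss} = -10, g_{us} = -4, giving D = 64 > 0 with g_{uu} < 0, so the point is a local maximum.
g(1/2, -1/2) = 25/4.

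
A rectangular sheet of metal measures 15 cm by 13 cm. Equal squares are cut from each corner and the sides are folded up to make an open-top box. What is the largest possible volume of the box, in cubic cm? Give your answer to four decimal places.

With cut size x, the volume is V(x) = x(15 − 2x)(13 − 2x) for 0 < x < 6.5.
V'(x) = 12x^2 − 112x + 195. Setting V'(x) = 0 gives x ≈ 2.3155 (the root in (0, 6.5)).
V''(x) = 24x − 112 is negative there, so this is the maximum; V ≈ 200.9348.

200.9348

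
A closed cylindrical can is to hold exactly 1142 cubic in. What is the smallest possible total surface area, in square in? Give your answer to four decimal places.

With radius r and height h, πr²h = 1142 so h = 1142/(πr²), and S(r) = 2πr² + 2πrh = 2πr² + 2·1142/r.
S'(r) = 4πr − 2·1142/r² = 0 ⇒ r³ = 1142/(2π), so r ≈ 5.6645 and h = 2r ≈ 11.3290.
S''(r) = 4π + 4·1142/r³ > 0, so this is the minimum; S ≈ 604.8188.

604.8188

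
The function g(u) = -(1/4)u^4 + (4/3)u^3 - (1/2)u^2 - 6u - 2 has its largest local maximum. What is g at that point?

23/12

g'(u) = -u^3 + 4u^2 - u - 6 = 0 at u = -1, 2, 3.
Since g''(u) = -3u^2 + 8u - 1, we get g''(-1) = -12 < 0 ⇒ local maximum; g''(2) = 3 > 0 ⇒ local minimum; g''(3) = -4 < 0 ⇒ local maximum.
The largest local maximum is g(-1) = 23/12.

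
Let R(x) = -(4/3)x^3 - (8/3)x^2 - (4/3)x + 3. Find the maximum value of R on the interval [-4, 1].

R'(x) = -4x^2 - (16/3)x - 4/3, which vanishes at x = -1 and x = -1/3.
Candidates: R(-4) = 51; R(-1) = 3; R(-1/3) = 259/81; R(1) = -7/3.
So the maximum is R(-4) = 51.

51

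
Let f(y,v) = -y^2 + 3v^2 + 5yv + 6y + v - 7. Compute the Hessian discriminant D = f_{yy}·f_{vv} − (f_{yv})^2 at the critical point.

∂f/∂y = -2y + 5v + 6 = 0 and ∂f/∂v = 5y + 6v + 1 = 0, so (y, v) = (31/37, -32/37).
The Hessian has f_{yy} = -2, f_{vv} = 6, f_{yv} = 5, giving D = -37 < 0, so the point is a saddle point.
D = (-2)·(6) − (5)^2 = -37.

-37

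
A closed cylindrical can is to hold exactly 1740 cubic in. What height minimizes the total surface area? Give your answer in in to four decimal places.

13.0363

With radius r and height h, πr²h = 1740 so h = 1740/(πr²), and S(r) = 2πr² + 2πrh = 2πr² + 2·1740/r.
S'(r) = 4πr − 2·1740/r² = 0 ⇒ r³ = 1740/(2π), so r ≈ 6.5181 and h = 2r ≈ 13.0363.
S''(r) = 4π + 4·1740/r³ > 0, so this is the minimum; S ≈ 800.8430.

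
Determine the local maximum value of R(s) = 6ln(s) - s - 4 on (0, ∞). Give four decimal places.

R'(s) = 6/s − 1 = 0 gives s = 6.
R''(s) = -6/s², which is negative for s > 0, so this is a local maximum.
R(6) = 6·ln(6) - 6 - 4 ≈ 0.7506.

0.7506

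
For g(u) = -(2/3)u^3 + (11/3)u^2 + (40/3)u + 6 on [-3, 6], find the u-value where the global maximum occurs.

The derivative is -2u^2 + (22/3)u + 40/3, which vanishes at u = -4/3 and u = 5.
Evaluating at the critical points and endpoints: g(-3) = 17; g(-4/3) = -298/81; g(5) = 81; g(6) = 74.
Hence the absolute maximum is 81 at u = 5.

5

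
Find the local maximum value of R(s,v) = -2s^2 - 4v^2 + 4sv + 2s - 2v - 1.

-1/2

∂R/∂s = -4s + 4v + 2 = 0 and ∂R/∂v = 4s - 8v - 2 = 0, so (s, v) = (1/2, 0).
The Hessian has R_{ss} = -4, R_{vv} = -8, R_{sv} = 4, giving D = 16 > 0 with R_{ss} < 0, so the point is a local maximum.
R(1/2, 0) = -1/2.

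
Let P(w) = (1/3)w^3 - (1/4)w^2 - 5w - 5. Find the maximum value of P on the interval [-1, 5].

P'(w) = w^2 - (1/2)w - 5, whose only zero in [-1, 5] is w = 5/2.
Compare values at every candidate in [-1, 5]: P(-1) = -7/12,  P(5/2) = -665/48,  P(5) = 65/12.
The maximum over the interval is 65/12, attained at w = 5.

65/12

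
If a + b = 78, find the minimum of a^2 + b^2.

3042

With a + b = 78, a^2 + b^2 = a^2 + (78 − a)^2.
The derivative 2a − 2(78 − a) = 4a − 156 vanishes at a = 39; second derivative 4 > 0, a minimum.
The minimum is 2·(39)^2 = 3042.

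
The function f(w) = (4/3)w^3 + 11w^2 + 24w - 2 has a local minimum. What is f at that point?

f'(w) = 4w^2 + 22w + 24. Setting f'(w) = 0 gives w ∈ {-4, -3/2}.
Second-derivative test with f''(w) = 8w + 22: f''(-4) = -10 < 0 ⇒ local maximum; f''(-3/2) = 10 > 0 ⇒ local minimum.
So the local minimum value is f(-3/2) = -71/4.

-71/4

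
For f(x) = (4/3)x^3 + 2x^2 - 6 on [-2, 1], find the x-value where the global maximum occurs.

1

Differentiating, f'(x) = 4x^2 + 4x; which vanishes at x = -1 and x = 0.
Candidates: f(-2) = -26/3; f(-1) = -16/3; f(0) = -6; f(1) = -8/3.
Hence the absolute maximum is -8/3 at x = 1.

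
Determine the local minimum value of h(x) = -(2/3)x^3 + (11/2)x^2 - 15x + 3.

-253/24

h'(x) = -2x^2 + 11x - 15 = 0 at x = 5/2, 3.
Since h''(x) = -4x + 11, we get h''(5/2) = 1 > 0 ⇒ local minimum; h''(3) = -1 < 0 ⇒ local maximum.
Thus h has its local minimum at x = 5/2, with value -253/24.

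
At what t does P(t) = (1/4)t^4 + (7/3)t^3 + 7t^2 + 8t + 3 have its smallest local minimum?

-4

P'(t) = t^3 + 7t^2 + 14t + 8 = 0 at t = -4, -2, -1.
Second-derivative test with P''(t) = 3t^2 + 14t + 14: P''(-4) = 6 > 0 ⇒ local minimum; P''(-2) = -2 < 0 ⇒ local maximum; P''(-1) = 3 > 0 ⇒ local minimum.
The smallest local minimum is P(-4) = -7/3.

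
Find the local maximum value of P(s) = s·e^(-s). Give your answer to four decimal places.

0.3679

By the product rule, P'(s) = (-s + 1)·e^(-s). Since e^(-s) > 0, the only critical point is s = 1.
P''(1) has the same sign as -1 < 0, so this is a local maximum.
P(1) = (1)·e^(-1) ≈ 0.3679.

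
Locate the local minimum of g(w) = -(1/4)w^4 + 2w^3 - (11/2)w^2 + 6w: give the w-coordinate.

2

Critical points: g'(w) = -w^3 + 6w^2 - 11w + 6 vanishes at w = 1, 2, 3.
g''(w) = -3w^2 + 12w - 11. g''(1) = -2 < 0 ⇒ local maximum; g''(2) = 1 > 0 ⇒ local minimum; g''(3) = -2 < 0 ⇒ local maximum.
Thus g has its local minimum at w = 2, with value 2.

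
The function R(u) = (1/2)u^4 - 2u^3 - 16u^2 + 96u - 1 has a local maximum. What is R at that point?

259/2

Critical points: R'(u) = 2u^3 - 6u^2 - 32u + 96 vanishes at u = -4, 3, 4.
Second-derivative test with R''(u) = 6u^2 - 12u - 32: R''(-4) = 112 > 0 ⇒ local minimum; R''(3) = -14 < 0 ⇒ local maximum; R''(4) = 16 > 0 ⇒ local minimum.
The local maximum is R(3) = 259/2.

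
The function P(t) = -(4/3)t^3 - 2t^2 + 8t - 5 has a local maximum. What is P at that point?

-1/3

P'(t) = -4t^2 - 4t + 8 = 0 at t = -2, 1.
P''(t) = -8t - 4. P''(-2) = 12 > 0 ⇒ local minimum; P''(1) = -12 < 0 ⇒ local maximum.
So the local maximum value is P(1) = -1/3.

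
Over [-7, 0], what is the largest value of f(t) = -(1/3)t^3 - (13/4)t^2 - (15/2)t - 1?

79/12

The derivative is -t^2 - (13/2)t - 15/2, which vanishes at t = -5 and t = -3/2.
Candidates: f(-7) = 79/12,  f(-5) = -37/12,  f(-3/2) = 65/16,  f(0) = -1.
The maximum over the interval is 79/12, attained at t = -7.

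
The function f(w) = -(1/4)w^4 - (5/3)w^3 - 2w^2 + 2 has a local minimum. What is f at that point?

f'(w) = -w^3 - 5w^2 - 4w = 0 at w = -4, -1, 0.
f''(w) = -3w^2 - 10w - 4. f''(-4) = -12 < 0 ⇒ local maximum; f''(-1) = 3 > 0 ⇒ local minimum; f''(0) = -4 < 0 ⇒ local maximum.
The local minimum is f(-1) = 17/12.

17/12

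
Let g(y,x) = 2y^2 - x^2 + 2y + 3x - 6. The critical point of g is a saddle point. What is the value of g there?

∂g/∂y = 4y + 2 = 0 and ∂g/∂x = -2x + 3 = 0, so (y, x) = (-1/2, 3/2).
The Hessian has g_{yy} = 4, g_{xx} = -2, g_{yx} = 0, giving D = -8 < 0, so the point is a saddle point.
g(-1/2, 3/2) = -17/4.

-17/4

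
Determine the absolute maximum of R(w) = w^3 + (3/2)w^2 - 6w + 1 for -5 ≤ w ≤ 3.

R'(w) = 3w^2 + 3w - 6, which vanishes at w = -2 and w = 1.
Evaluating at the critical points and endpoints: R(-5) = -113/2,  R(-2) = 11,  R(1) = -5/2,  R(3) = 47/2.
So the maximum is R(3) = 47/2.

47/2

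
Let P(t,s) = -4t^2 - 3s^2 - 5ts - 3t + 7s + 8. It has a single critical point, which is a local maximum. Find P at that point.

512/23

∂P/∂t = -8t - 5s - 3 = 0 and ∂P/∂s = -5t - 6s + 7 = 0, so (t, s) = (-53/23, 71/23).
The Hessian has P_{tt} = -8, P_{ss} = -6, P_{ts} = -5, giving D = 23 > 0 with P_{tt} < 0, so the point is a local maximum.
P(-53/23, 71/23) = 512/23.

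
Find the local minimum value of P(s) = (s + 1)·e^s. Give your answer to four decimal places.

-0.1353

P'(s) = 1·e^s + (s + 1)·1·e^s = (s + 2)·e^s. Since e^s > 0, the only critical point is s = -2.
P''(-2) has the same sign as 1 > 0, so this is a local minimum.
P(-2) = (-1)·e^(-2) ≈ -0.1353.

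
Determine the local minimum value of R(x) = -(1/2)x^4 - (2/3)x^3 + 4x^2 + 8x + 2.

-11/6

R'(x) = -2x^3 - 2x^2 + 8x + 8. Setting R'(x) = 0 gives x ∈ {-2, -1, 2}.
Since R''(x) = -6x^2 - 4x + 8, we get R''(-2) = -8 < 0 ⇒ local maximum; R''(-1) = 6 > 0 ⇒ local minimum; R''(2) = -24 < 0 ⇒ local maximum.
So the local minimum value is R(-1) = -11/6.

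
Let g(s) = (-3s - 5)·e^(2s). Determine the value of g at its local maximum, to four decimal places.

By the product rule, g'(s) = (-6s - 13)·e^(2s). Since e^(2s) > 0, the only critical point is s = -13/6.
g''(-13/6) has the same sign as -6 < 0, so this is a local maximum.
g(-13/6) = (3/2)·e^(-13/3) ≈ 0.0197.

0.0197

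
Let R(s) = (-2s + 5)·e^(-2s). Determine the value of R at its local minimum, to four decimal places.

Differentiating with the product rule gives R'(s) = (4s - 12)·e^(-2s). Since e^(-2s) > 0, the only critical point is s = 3.
R''(3) has the same sign as 4 > 0, so this is a local minimum.
R(3) = (-1)·e^(-6) ≈ -0.0025.

-0.0025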